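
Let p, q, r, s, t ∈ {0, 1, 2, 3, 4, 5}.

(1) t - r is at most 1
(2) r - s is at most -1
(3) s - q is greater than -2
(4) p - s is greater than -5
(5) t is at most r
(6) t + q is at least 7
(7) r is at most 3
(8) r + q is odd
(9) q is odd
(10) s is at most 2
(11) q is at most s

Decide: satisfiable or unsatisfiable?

From constraints 5 and 7: t ≤ r ≤ 3. From constraints 10 and 11: q ≤ s ≤ 2. Hence t + q ≤ 5. But constraint 6 requires t + q ≥ 7, and 7 > 5. Contradiction.

Unsatisfiable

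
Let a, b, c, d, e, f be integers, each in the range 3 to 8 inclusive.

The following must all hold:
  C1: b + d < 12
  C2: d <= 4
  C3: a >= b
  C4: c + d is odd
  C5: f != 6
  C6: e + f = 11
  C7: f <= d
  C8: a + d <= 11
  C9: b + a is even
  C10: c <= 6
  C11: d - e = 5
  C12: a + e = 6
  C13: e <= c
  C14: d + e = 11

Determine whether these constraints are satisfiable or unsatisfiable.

Unsatisfiable

From constraints 10 and 13: e ≤ c ≤ 6. From constraints 2 and 7: f ≤ d ≤ 4. Hence e + f ≤ 10. But constraint 6 requires e + f = 11, and 11 > 10. Contradiction.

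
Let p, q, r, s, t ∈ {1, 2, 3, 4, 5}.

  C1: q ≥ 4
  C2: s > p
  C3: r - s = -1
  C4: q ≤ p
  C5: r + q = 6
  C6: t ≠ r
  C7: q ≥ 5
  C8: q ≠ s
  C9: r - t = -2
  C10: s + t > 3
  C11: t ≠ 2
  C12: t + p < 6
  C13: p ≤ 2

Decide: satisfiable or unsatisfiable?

From constraint 7: q ≥ 5. From constraints 4 and 13: q ≤ p and p ≤ 2, so q ≤ 2. But 2 < 5, so no value of q works.

Unsatisfiable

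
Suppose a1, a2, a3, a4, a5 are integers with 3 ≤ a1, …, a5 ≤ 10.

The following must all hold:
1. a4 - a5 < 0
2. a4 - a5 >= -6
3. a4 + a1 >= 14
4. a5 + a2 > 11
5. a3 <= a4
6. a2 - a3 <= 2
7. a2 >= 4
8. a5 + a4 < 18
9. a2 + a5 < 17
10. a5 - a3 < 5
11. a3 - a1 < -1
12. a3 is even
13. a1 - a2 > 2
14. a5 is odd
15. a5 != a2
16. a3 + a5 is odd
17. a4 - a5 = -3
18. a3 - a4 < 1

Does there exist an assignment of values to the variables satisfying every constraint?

Satisfiable

Try a1 = 10, a2 = 5, a3 = 6, a4 = 6, a5 = 9.
Check constraint 1: a4 - a5 = -3; constraint 2: a4 - a5 = -3. The remaining constraints are straightforward to verify.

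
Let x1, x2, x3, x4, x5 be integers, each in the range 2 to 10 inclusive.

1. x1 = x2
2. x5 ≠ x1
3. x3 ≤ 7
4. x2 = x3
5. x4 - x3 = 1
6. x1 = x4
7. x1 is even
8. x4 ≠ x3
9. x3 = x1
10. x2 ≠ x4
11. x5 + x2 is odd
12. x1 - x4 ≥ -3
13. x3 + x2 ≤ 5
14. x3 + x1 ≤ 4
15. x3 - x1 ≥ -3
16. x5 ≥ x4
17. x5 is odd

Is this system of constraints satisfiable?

Unsatisfiable

From constraints 4, 6, and 9, x2 = x3 = x1 = x4, so x2 = x4. But constraint 10 says x2 ≠ x4. Contradiction.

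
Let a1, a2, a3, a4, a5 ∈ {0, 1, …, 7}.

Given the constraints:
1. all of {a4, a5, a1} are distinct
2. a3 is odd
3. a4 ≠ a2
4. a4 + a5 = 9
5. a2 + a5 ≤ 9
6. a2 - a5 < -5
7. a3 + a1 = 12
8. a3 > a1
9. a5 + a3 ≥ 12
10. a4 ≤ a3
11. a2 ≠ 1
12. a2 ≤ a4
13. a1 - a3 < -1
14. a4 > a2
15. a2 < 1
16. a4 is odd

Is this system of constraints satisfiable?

The assignment a1 = 5, a2 = 0, a3 = 7, a4 = 3, a5 = 6 works:
  constraint 4 holds since a4 + a5 = 9.
  constraint 5 holds since a2 + a5 = 6.
The rest check out directly.

Satisfiable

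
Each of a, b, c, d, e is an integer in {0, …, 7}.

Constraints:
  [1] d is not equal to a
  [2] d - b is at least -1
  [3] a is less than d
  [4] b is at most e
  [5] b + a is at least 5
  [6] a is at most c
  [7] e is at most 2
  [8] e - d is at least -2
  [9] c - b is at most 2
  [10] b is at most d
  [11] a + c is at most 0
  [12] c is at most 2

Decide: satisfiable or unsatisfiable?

From constraints 4 and 7: b ≤ e ≤ 2. From constraints 6 and 12: a ≤ c ≤ 2. Hence b + a ≤ 4. But constraint 5 requires b + a ≥ 5, and 5 > 4. Contradiction.

Unsatisfiable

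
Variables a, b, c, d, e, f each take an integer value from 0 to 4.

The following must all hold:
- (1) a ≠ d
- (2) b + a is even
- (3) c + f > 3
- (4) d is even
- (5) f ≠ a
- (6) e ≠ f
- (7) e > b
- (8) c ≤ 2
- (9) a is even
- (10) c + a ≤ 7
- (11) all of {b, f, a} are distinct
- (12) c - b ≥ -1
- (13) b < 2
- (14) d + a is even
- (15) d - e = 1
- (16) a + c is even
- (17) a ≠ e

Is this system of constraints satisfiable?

Take a = 2, b = 0, c = 2, d = 4, e = 3, f = 4. Then constraint 3: c + f = 6; constraint 10: c + a = 4; constraint 12: c - b = 2, and every other listed constraint is also met.

Satisfiable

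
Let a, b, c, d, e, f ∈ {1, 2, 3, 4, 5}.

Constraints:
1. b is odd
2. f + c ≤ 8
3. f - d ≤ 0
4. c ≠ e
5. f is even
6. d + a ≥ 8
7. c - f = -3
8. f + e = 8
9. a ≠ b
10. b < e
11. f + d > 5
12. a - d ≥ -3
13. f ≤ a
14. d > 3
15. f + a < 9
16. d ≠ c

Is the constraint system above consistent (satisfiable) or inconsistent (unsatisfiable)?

Satisfiable

The assignment a = 4, b = 1, c = 1, d = 4, e = 4, f = 4 works:
  constraint 2 holds since f + c = 5.
  constraint 3 holds since f - d = 0.
The rest check out directly.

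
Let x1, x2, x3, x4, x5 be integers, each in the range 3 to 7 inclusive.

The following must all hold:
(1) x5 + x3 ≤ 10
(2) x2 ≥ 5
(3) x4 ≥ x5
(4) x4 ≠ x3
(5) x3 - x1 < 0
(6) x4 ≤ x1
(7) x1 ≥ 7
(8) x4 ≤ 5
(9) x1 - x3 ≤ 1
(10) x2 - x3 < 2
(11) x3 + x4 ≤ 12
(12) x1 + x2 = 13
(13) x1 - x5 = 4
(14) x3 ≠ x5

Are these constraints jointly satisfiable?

Try x1 = 7, x2 = 6, x3 = 6, x4 = 3, x5 = 3.
Check constraint 1: x5 + x3 = 9; constraint 5: x3 - x1 = -1. The remaining constraints are straightforward to verify.

Satisfiable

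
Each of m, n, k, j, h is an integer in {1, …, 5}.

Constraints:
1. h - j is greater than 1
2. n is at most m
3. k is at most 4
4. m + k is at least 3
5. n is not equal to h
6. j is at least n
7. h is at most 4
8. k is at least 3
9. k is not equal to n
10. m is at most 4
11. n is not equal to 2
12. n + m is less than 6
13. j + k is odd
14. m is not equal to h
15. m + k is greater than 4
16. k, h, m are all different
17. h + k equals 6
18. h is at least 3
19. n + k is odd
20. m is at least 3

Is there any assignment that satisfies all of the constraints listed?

Unsatisfiable

Constraints 3, 7, 8, 10, 18, and 20 confine each of k, h, m to the 2 values {3, 4}.
Constraint 16 requires all 3 of them to be distinct, but only 2 values are available — impossible by the pigeonhole principle.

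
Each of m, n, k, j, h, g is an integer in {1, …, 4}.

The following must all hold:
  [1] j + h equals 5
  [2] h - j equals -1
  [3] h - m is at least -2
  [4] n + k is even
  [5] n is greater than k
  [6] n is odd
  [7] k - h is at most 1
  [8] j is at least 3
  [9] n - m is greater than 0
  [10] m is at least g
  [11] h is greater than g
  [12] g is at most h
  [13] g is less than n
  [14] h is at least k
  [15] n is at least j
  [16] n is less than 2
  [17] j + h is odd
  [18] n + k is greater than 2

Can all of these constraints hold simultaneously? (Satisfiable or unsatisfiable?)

From constraints 8 and 15: n ≥ j and j ≥ 3, so n ≥ 3. From constraint 16: n ≤ 1. But 1 < 3, so no value of n works.

Unsatisfiable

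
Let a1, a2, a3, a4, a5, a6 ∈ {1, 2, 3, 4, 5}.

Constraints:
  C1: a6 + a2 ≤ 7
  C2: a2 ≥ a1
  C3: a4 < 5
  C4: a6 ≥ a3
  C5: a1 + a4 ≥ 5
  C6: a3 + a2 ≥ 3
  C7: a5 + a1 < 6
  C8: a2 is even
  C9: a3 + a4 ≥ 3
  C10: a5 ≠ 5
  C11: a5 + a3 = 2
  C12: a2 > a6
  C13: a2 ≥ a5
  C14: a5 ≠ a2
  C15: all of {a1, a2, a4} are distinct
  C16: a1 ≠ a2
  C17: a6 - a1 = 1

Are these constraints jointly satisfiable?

The assignment a1 = 2, a2 = 4, a3 = 1, a4 = 3, a5 = 1, a6 = 3 works:
  constraint 1 holds since a6 + a2 = 7.
  constraint 5 holds since a1 + a4 = 5.
The rest check out directly.

Satisfiable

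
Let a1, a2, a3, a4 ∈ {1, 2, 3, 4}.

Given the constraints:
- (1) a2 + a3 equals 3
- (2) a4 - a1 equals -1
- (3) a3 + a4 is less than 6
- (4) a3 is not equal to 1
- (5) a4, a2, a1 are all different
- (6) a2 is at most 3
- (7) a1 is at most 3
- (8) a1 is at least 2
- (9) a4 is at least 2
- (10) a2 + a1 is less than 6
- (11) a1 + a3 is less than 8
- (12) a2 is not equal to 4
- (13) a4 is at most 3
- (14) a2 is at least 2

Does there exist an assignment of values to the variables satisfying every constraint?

Constraints 6, 7, 8, 9, 13, and 14 confine each of a4, a2, a1 to the 2 values {2, 3}.
Constraint 5 requires all 3 of them to be distinct, but only 2 values are available — impossible by the pigeonhole principle.

Unsatisfiable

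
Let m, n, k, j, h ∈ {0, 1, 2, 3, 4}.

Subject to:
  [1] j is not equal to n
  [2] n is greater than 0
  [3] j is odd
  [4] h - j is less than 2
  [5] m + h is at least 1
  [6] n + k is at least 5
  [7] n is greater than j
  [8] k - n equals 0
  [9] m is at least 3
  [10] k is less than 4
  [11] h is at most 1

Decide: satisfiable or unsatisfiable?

Take m = 3, n = 3, k = 3, j = 1, h = 1. Then constraint 4: h - j = 0; constraint 5: m + h = 4, and every other listed constraint is also met.

Satisfiable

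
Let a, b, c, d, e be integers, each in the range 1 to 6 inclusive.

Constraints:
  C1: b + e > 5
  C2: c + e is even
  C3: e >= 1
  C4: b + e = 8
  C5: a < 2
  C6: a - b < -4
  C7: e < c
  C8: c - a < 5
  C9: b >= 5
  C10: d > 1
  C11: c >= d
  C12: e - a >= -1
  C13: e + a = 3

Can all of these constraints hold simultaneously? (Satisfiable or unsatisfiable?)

Satisfiable

One satisfying assignment is a = 1, b = 6, c = 4, d = 4, e = 2.
For the less obvious constraints — constraint 1: b + e = 8; constraint 4: b + e = 8 — and the others hold by inspection.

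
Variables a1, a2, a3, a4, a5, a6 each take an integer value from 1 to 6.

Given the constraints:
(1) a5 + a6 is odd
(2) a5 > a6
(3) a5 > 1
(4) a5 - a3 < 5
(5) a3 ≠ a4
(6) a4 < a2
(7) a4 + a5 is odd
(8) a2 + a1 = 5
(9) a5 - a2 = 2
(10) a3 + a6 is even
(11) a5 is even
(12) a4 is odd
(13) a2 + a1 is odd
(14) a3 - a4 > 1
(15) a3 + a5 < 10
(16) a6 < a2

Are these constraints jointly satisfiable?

Satisfiable

Take a1 = 1, a2 = 4, a3 = 3, a4 = 1, a5 = 6, a6 = 1. Then constraint 4: a5 - a3 = 3; constraint 8: a2 + a1 = 5, and every other listed constraint is also met.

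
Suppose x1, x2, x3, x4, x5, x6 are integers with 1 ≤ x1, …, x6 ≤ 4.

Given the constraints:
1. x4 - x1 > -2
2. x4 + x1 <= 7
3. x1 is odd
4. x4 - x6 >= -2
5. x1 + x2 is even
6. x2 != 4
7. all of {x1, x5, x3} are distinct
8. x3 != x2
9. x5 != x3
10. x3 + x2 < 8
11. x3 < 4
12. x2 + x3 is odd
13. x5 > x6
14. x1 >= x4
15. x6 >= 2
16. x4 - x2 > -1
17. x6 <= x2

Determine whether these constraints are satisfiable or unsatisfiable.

The assignment x1 = 3, x2 = 3, x3 = 2, x4 = 3, x5 = 4, x6 = 3 works:
  constraint 1 holds since x4 - x1 = 0.
  constraint 2 holds since x4 + x1 = 6.
  constraint 4 holds since x4 - x6 = 0.
The rest check out directly.

Satisfiable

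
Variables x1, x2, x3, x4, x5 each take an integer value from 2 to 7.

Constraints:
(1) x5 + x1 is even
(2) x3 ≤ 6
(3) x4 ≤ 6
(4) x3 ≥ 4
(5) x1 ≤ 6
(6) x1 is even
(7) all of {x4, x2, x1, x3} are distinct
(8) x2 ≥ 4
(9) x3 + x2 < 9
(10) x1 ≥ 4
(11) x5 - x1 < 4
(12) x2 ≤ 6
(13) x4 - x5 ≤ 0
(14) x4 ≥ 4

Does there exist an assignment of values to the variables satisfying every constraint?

Unsatisfiable

Constraints 2, 3, 4, 5, 8, 10, 12, and 14 confine each of x4, x2, x1, x3 to the 3 values {4, …, 6}.
Constraint 7 requires all 4 of them to be distinct, but only 3 values are available — impossible by the pigeonhole principle.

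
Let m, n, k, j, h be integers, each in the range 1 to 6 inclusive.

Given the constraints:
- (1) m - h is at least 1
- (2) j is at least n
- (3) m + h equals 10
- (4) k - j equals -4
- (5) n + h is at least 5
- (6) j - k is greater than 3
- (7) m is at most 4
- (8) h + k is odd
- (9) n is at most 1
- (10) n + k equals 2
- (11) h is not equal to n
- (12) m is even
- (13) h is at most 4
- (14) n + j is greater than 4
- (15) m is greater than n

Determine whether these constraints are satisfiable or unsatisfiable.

From constraint 7: m ≤ 4. From constraint 13: h ≤ 4. Hence m + h ≤ 8. But constraint 3 requires m + h = 10, and 10 > 8. Contradiction.

Unsatisfiable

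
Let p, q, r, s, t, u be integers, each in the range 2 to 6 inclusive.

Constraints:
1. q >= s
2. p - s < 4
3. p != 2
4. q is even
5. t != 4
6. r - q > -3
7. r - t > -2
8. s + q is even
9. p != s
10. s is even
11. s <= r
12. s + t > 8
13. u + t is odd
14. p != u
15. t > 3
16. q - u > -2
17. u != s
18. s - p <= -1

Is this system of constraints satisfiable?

Satisfiable

One satisfying assignment is p = 5, q = 6, r = 5, s = 4, t = 5, u = 6.
For the less obvious constraints — constraint 2: p - s = 1; constraint 6: r - q = -1 — and the others hold by inspection.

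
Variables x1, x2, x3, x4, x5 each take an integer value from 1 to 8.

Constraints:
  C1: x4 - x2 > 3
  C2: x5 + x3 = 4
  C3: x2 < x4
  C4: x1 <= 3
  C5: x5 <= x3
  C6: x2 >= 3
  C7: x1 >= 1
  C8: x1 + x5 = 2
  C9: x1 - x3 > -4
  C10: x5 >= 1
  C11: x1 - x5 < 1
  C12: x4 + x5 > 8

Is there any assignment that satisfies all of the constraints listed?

Take x1 = 1, x2 = 3, x3 = 3, x4 = 8, x5 = 1. Then constraint 1: x4 - x2 = 5; constraint 2: x5 + x3 = 4, and every other listed constraint is also met.

Satisfiable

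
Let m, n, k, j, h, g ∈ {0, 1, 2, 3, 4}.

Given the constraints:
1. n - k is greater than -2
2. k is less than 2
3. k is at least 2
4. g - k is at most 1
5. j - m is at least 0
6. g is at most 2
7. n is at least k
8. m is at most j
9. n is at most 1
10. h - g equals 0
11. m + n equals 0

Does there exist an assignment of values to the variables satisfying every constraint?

Unsatisfiable

From constraints 3 and 7: n ≥ k and k ≥ 2, so n ≥ 2. From constraint 9: n ≤ 1. But 1 < 2, so no value of n works.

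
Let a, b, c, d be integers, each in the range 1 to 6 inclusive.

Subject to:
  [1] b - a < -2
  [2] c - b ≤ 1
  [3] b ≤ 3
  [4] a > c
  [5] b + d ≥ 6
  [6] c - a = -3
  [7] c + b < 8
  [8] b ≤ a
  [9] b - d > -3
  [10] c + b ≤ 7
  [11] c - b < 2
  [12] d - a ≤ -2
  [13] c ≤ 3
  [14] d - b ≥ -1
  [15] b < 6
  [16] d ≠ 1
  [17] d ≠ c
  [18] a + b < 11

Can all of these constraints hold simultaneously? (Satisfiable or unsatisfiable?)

Satisfiable

One satisfying assignment is a = 6, b = 3, c = 3, d = 4.
For the less obvious constraints — constraint 1: b - a = -3; constraint 2: c - b = 0; constraint 5: b + d = 7 — and the others hold by inspection.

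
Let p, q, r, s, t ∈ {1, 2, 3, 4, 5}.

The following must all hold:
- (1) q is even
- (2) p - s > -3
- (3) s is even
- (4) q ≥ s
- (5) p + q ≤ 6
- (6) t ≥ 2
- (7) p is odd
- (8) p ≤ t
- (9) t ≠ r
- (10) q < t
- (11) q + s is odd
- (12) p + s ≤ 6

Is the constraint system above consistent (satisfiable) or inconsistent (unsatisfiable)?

Constraint 1 makes q even and constraint 3 makes s even, so q + s must be even. Constraint 11 says q + s is odd — contradiction.

Unsatisfiable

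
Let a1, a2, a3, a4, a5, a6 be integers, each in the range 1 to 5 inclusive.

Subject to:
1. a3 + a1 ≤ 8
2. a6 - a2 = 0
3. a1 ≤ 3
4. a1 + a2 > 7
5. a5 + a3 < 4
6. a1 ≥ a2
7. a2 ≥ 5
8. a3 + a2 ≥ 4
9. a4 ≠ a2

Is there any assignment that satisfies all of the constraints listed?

Unsatisfiable

From constraint 7: a2 ≥ 5. From constraints 3 and 6: a2 ≤ a1 and a1 ≤ 3, so a2 ≤ 3. But 3 < 5, so no value of a2 works.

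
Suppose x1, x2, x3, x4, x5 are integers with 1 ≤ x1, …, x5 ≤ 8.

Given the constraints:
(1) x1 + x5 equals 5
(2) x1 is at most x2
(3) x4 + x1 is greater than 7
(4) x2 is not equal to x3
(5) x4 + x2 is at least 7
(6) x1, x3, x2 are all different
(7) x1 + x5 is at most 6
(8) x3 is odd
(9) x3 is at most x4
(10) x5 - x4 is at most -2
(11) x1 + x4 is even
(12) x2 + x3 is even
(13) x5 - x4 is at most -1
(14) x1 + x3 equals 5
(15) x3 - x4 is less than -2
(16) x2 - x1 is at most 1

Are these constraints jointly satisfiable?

Setting (x1, x2, x3, x4, x5) = (4, 5, 1, 4, 1) satisfies everything: constraint 1: x1 + x5 = 5; constraint 3: x4 + x1 = 8, and the others follow.

Satisfiable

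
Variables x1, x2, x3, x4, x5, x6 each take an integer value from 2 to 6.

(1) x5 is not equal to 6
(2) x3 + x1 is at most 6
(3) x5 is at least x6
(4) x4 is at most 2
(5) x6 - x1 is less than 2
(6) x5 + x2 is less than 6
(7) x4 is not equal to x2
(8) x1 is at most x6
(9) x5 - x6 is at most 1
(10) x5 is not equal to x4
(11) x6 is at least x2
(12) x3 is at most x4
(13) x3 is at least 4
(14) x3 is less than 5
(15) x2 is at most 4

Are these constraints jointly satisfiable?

Unsatisfiable

From constraints 12 and 13: x4 ≥ x3 and x3 ≥ 4, so x4 ≥ 4. From constraint 4: x4 ≤ 2. But 2 < 4, so no value of x4 works.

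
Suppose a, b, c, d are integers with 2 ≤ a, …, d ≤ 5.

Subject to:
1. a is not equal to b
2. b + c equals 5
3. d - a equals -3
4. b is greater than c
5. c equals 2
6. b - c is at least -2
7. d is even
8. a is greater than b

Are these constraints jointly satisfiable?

Satisfiable

Take a = 5, b = 3, c = 2, d = 2. Then constraint 2: b + c = 5; constraint 3: d - a = -3, and every other listed constraint is also met.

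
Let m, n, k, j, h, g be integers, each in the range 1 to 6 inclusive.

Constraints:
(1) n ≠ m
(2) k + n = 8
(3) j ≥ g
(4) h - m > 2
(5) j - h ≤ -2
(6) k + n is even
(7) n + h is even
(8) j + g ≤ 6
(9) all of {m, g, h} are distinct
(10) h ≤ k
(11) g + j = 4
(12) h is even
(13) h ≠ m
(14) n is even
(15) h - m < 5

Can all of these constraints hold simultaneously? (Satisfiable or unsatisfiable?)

Setting (m, n, k, j, h, g) = (1, 2, 6, 2, 4, 2) satisfies everything: constraint 2: k + n = 8; constraint 4: h - m = 3; constraint 5: j - h = -2, and the others follow.

Satisfiable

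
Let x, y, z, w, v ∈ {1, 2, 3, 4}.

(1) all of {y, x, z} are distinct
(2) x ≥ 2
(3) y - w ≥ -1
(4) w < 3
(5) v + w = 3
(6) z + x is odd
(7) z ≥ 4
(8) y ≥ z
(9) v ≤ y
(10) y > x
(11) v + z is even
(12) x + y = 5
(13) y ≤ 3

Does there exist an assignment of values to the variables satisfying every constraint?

Unsatisfiable

From constraint 2: x ≥ 2. From constraints 7 and 8: y ≥ z ≥ 4. Hence x + y ≥ 6. But constraint 12 requires x + y = 5, and 5 < 6. Contradiction.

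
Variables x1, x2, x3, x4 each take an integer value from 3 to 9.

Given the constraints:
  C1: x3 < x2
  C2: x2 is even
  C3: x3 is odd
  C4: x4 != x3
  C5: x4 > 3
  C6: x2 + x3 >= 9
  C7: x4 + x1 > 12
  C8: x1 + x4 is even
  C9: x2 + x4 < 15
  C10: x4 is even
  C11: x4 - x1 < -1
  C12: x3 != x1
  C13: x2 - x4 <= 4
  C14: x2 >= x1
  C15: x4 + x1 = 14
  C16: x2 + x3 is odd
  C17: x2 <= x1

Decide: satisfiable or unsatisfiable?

The assignment x1 = 8, x2 = 8, x3 = 3, x4 = 6 works:
  constraint 6 holds since x2 + x3 = 11.
  constraint 7 holds since x4 + x1 = 14.
  constraint 9 holds since x2 + x4 = 14.
The rest check out directly.

Satisfiable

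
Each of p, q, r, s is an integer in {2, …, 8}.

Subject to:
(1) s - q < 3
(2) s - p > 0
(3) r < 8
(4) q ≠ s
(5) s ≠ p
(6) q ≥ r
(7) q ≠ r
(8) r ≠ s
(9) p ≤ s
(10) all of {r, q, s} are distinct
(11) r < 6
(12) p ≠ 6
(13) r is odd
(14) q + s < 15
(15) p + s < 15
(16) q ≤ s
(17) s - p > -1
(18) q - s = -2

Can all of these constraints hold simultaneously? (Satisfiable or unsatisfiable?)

The assignment p = 5, q = 5, r = 3, s = 7 works:
  constraint 1 holds since s - q = 2.
  constraint 2 holds since s - p = 2.
The rest check out directly.

Satisfiable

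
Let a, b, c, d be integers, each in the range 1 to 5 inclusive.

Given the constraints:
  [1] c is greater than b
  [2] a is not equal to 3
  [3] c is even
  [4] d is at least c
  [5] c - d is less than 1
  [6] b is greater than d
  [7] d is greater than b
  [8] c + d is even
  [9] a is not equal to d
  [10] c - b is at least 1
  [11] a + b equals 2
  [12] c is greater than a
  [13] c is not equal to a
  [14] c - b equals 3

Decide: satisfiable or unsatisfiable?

Unsatisfiable

Constraints 1, 4, and 6 give c ≤ d, d < b, b < c. Chaining: c ≤ d < b < c, which forces c < c — impossible.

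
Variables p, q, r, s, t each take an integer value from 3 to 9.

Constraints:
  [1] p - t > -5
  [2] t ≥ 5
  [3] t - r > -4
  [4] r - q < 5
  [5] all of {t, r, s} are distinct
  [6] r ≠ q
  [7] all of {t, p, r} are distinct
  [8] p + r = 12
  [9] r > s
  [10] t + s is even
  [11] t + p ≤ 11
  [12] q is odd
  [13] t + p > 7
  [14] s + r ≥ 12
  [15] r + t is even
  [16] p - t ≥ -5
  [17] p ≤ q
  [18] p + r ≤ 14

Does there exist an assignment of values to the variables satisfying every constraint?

Setting (p, q, r, s, t) = (3, 5, 9, 3, 7) satisfies everything: constraint 1: p - t = -4; constraint 3: t - r = -2, and the others follow.

Satisfiable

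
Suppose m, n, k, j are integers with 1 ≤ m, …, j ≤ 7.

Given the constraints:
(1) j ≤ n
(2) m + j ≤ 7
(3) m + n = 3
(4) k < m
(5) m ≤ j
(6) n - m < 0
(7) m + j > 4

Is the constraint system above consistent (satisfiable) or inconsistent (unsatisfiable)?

Constraints 1, 5, and 6 give j ≤ n, n < m, m ≤ j. Chaining: j ≤ n < m ≤ j, which forces j < j — impossible.

Unsatisfiable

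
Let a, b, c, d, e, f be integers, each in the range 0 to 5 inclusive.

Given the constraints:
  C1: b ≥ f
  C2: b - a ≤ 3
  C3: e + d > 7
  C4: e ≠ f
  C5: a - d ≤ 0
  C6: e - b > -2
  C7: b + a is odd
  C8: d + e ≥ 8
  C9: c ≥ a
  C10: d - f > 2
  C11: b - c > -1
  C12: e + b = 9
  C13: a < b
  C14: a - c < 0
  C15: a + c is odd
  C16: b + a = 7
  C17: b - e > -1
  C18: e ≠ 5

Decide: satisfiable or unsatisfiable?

Satisfiable

Try a = 2, b = 5, c = 5, d = 5, e = 4, f = 2.
Check constraint 2: b - a = 3; constraint 3: e + d = 9; constraint 5: a - d = -3. The remaining constraints are straightforward to verify.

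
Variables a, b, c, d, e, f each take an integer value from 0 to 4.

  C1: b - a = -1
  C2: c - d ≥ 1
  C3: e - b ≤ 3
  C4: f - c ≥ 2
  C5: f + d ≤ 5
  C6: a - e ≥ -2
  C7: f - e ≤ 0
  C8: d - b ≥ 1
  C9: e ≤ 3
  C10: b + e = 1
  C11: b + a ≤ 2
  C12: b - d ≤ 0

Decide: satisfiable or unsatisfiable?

Unsatisfiable

Constraints 2, 3, 4, 7, and 8 give b − e ≥ -3, e − f ≥ 0, f − c ≥ 2, c − d ≥ 1, d − b ≥ 1.
Adding all 5 inequalities: the left sides telescope to 0, and the right sides sum to (-3) + 0 + 2 + 1 + 1 = 1. So 0 ≥ 1, which is false.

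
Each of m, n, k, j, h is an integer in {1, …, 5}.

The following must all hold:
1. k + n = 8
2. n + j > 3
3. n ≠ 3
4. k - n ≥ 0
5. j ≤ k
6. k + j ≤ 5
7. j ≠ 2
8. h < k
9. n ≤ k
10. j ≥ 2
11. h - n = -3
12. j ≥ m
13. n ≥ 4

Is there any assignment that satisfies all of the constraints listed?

Unsatisfiable

From constraints 9 and 13: k ≥ n ≥ 4. From constraint 10: j ≥ 2. Hence k + j ≥ 6. But constraint 6 requires k + j ≤ 5, and 5 < 6. Contradiction.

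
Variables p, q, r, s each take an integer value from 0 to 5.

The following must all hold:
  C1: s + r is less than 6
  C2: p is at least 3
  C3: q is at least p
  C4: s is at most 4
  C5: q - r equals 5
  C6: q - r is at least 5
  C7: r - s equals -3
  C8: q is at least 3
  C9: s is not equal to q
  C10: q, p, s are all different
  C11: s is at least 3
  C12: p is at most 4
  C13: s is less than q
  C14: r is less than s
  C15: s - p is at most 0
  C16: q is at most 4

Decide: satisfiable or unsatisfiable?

Constraints 2, 4, 8, 11, 12, and 16 confine each of q, p, s to the 2 values {3, 4}.
Constraint 10 requires all 3 of them to be distinct, but only 2 values are available — impossible by the pigeonhole principle.

Unsatisfiable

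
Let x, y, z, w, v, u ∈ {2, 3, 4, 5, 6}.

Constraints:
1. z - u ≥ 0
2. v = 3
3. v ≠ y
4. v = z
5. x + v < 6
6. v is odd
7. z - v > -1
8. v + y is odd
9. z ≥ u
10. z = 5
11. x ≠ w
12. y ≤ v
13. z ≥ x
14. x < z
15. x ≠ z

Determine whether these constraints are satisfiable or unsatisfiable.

Constraint 2 fixes v = 3 and constraint 10 fixes z = 5, but constraint 4 requires v = z. Since 3 ≠ 5, contradiction.

Unsatisfiable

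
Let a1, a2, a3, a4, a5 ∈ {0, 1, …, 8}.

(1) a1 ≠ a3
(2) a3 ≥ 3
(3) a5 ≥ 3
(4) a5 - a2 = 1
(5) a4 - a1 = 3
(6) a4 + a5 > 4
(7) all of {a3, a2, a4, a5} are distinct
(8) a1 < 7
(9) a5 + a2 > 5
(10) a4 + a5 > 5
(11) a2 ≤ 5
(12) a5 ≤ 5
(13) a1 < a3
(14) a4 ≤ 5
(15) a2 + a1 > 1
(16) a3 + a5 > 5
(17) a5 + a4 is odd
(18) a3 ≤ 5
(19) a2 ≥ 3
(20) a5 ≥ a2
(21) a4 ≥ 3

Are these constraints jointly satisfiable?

Constraints 2, 3, 11, 12, 14, 18, 19, and 21 confine each of a3, a2, a4, a5 to the 3 values {3, …, 5}.
Constraint 7 requires all 4 of them to be distinct, but only 3 values are available — impossible by the pigeonhole principle.

Unsatisfiable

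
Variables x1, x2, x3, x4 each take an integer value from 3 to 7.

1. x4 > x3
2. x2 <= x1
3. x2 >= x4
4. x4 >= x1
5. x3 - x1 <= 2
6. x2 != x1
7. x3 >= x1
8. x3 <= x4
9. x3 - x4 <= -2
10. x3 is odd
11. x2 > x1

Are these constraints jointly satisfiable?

Unsatisfiable

Constraints 1, 2, 3, and 7 give x4 ≤ x2, x2 ≤ x1, x1 ≤ x3, x3 < x4. Chaining: x4 ≤ x2 ≤ x1 ≤ x3 < x4, which forces x4 < x4 — impossible.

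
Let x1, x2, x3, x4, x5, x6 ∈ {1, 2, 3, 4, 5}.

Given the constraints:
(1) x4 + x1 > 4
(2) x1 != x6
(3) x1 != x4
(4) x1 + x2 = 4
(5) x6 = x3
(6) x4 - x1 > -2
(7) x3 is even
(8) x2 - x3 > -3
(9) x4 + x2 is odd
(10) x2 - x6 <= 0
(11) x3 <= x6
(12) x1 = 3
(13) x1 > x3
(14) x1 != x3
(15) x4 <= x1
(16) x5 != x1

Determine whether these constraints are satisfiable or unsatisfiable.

Satisfiable

Try x1 = 3, x2 = 1, x3 = 2, x4 = 2, x5 = 1, x6 = 2.
Check constraint 1: x4 + x1 = 5; constraint 4: x1 + x2 = 4. The remaining constraints are straightforward to verify.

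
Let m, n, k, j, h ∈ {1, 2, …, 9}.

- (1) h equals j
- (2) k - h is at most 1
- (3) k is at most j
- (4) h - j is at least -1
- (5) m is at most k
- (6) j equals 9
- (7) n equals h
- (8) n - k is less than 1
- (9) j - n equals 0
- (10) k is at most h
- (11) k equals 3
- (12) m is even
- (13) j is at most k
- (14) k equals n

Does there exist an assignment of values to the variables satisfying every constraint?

Constraint 11 fixes k = 3 and constraint 6 fixes j = 9. Constraints 1, 7, and 14 give k = n = h = j, so k = j. But 3 ≠ 9 — contradiction.

Unsatisfiable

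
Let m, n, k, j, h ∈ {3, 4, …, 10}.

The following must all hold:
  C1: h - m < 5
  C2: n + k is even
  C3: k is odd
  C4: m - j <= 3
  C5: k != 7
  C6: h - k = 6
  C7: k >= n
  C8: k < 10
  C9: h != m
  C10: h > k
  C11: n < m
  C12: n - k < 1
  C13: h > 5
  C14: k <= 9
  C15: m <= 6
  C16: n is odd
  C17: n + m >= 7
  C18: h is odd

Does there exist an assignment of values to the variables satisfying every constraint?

Try m = 6, n = 3, k = 3, j = 6, h = 9.
Check constraint 1: h - m = 3; constraint 4: m - j = 0; constraint 6: h - k = 6. The remaining constraints are straightforward to verify.

Satisfiable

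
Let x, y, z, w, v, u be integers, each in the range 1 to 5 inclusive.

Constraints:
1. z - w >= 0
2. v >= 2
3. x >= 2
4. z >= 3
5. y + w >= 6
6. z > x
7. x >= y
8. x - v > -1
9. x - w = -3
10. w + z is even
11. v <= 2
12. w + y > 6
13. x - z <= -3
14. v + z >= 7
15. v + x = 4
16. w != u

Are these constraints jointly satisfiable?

One satisfying assignment is x = 2, y = 2, z = 5, w = 5, v = 2, u = 2.
For the less obvious constraints — constraint 1: z - w = 0; constraint 5: y + w = 7 — and the others hold by inspection.

Satisfiable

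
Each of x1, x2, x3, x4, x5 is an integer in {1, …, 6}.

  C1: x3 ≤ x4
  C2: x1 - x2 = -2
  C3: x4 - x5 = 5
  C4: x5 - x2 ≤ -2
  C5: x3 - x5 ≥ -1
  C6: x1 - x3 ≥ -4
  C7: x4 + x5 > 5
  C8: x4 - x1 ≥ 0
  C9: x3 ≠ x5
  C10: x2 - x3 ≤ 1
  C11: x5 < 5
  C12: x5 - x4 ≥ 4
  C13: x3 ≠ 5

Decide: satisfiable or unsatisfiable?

Unsatisfiable

Constraints 4, 6, 8, 10, and 12 give x4 − x1 ≥ 0, x1 − x3 ≥ -4, x3 − x2 ≥ -1, x2 − x5 ≥ 2, x5 − x4 ≥ 4.
Adding all 5 inequalities: the left sides telescope to 0, and the right sides sum to 0 + (-4) + (-1) + 2 + 4 = 1. So 0 ≥ 1, which is false.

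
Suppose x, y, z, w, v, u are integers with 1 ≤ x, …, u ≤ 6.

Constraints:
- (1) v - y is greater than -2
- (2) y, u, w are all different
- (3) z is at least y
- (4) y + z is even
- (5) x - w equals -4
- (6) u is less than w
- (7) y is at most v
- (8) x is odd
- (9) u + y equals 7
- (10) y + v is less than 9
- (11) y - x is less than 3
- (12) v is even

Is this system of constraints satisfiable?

Satisfiable

Take x = 1, y = 3, z = 3, w = 5, v = 4, u = 4. Then constraint 1: v - y = 1; constraint 5: x - w = -4; constraint 9: u + y = 7, and every other listed constraint is also met.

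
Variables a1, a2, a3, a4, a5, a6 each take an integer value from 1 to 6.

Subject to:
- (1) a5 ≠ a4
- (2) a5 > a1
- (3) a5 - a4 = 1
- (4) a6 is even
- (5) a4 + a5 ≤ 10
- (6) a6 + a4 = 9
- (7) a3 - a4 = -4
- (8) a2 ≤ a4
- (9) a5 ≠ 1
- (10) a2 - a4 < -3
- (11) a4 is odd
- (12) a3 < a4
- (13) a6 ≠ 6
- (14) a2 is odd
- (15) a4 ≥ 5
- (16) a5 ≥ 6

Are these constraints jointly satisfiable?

Unsatisfiable

From constraint 15: a4 ≥ 5. From constraint 16: a5 ≥ 6. Hence a4 + a5 ≥ 11. But constraint 5 requires a4 + a5 ≤ 10, and 10 < 11. Contradiction.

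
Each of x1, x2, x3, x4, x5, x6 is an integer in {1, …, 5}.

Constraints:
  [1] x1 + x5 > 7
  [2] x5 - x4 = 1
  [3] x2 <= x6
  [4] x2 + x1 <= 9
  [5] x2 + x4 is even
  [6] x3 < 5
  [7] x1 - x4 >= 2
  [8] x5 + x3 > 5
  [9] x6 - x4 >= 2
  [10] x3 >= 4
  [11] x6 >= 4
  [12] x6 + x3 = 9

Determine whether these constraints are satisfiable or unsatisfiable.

Satisfiable

One satisfying assignment is x1 = 5, x2 = 4, x3 = 4, x4 = 2, x5 = 3, x6 = 5.
For the less obvious constraints — constraint 1: x1 + x5 = 8; constraint 2: x5 - x4 = 1; constraint 4: x2 + x1 = 9 — and the others hold by inspection.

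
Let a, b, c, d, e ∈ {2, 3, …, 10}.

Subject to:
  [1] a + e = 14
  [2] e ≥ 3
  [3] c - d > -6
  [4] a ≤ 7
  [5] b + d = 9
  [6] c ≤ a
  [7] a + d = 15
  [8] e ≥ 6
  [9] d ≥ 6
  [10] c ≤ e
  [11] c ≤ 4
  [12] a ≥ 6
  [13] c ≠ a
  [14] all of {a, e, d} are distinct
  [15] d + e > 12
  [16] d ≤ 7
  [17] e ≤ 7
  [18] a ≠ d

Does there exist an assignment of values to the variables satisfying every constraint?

Constraints 4, 8, 9, 12, 16, and 17 confine each of a, e, d to the 2 values {6, 7}.
Constraint 14 requires all 3 of them to be distinct, but only 2 values are available — impossible by the pigeonhole principle.

Unsatisfiable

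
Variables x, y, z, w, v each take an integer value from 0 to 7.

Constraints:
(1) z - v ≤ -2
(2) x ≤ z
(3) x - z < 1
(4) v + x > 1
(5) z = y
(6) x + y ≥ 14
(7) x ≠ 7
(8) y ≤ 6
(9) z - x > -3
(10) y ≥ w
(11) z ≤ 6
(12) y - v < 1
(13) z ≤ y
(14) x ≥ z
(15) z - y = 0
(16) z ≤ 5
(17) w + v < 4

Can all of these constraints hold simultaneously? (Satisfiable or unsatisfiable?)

From constraints 2 and 11: x ≤ z ≤ 6. From constraint 8: y ≤ 6. Hence x + y ≤ 12. But constraint 6 requires x + y ≥ 14, and 14 > 12. Contradiction.

Unsatisfiable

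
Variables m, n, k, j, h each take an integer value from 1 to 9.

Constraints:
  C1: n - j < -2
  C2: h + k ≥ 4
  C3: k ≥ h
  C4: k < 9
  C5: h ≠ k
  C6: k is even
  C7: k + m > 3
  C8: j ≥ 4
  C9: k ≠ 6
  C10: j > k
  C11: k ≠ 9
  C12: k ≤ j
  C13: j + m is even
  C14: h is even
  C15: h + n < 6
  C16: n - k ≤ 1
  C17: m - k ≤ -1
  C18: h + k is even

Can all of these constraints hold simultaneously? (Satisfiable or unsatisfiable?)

Try m = 1, n = 3, k = 4, j = 7, h = 2.
Check constraint 1: n - j = -4; constraint 2: h + k = 6. The remaining constraints are straightforward to verify.

Satisfiable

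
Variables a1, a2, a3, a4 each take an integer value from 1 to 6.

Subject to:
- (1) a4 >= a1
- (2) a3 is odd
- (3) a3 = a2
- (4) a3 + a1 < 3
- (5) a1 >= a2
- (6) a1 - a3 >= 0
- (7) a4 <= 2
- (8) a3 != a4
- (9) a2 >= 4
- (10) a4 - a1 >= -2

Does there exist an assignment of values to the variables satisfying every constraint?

From constraints 5 and 9: a1 ≥ a2 and a2 ≥ 4, so a1 ≥ 4. From constraints 1 and 7: a1 ≤ a4 and a4 ≤ 2, so a1 ≤ 2. But 2 < 4, so no value of a1 works.

Unsatisfiable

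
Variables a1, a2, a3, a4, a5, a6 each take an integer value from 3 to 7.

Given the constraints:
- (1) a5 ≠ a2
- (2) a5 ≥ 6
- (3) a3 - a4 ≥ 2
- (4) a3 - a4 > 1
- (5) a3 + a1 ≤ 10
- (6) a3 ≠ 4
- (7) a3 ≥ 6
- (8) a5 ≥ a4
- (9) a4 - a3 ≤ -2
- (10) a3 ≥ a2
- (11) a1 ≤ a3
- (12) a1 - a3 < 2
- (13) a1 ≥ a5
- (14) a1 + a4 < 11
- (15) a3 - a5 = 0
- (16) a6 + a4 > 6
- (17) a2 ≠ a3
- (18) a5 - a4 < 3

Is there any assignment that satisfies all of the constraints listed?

From constraint 7: a3 ≥ 6. From constraints 2 and 13: a1 ≥ a5 ≥ 6. Hence a3 + a1 ≥ 12. But constraint 5 requires a3 + a1 ≤ 10, and 10 < 12. Contradiction.

Unsatisfiable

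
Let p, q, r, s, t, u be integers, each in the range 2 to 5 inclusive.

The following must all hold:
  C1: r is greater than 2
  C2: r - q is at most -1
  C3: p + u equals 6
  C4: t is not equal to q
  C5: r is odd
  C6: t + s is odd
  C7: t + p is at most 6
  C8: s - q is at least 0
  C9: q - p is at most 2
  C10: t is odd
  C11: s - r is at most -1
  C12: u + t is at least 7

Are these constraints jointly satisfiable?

Constraints 2, 8, and 11 give r − s ≥ 1, s − q ≥ 0, q − r ≥ 1.
Adding all 3 inequalities: the left sides telescope to 0, and the right sides sum to 1 + 0 + 1 = 2. So 0 ≥ 2, which is false.

Unsatisfiable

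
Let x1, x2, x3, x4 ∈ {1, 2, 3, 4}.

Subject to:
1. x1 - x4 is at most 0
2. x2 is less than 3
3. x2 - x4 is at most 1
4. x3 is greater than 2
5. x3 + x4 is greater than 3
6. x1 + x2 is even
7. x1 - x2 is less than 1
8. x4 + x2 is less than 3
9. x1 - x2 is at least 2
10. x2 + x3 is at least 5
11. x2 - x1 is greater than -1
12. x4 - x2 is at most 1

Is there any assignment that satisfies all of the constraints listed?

Unsatisfiable

Constraints 1, 9, and 12 give x1 − x2 ≥ 2, x2 − x4 ≥ -1, x4 − x1 ≥ 0.
Adding all 3 inequalities: the left sides telescope to 0, and the right sides sum to 2 + (-1) + 0 = 1. So 0 ≥ 1, which is false.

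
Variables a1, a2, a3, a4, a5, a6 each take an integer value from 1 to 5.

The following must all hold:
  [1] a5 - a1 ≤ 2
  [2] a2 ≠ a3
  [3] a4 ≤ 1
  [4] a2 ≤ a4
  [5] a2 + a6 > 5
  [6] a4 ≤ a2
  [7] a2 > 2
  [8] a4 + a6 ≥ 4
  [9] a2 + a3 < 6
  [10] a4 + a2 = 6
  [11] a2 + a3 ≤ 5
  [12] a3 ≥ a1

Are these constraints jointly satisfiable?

Unsatisfiable

From constraint 7: a2 ≥ 3. From constraints 3 and 4: a2 ≤ a4 and a4 ≤ 1, so a2 ≤ 1. But 1 < 3, so no value of a2 works.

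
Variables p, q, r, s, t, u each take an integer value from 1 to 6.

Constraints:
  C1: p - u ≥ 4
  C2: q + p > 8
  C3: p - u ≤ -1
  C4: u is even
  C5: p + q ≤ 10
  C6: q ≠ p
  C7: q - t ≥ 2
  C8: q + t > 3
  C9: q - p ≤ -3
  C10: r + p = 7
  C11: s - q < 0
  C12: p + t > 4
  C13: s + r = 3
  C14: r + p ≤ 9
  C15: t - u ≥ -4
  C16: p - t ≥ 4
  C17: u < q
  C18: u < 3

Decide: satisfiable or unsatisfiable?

Unsatisfiable

Constraints 3, 7, 9, and 15 give q − t ≥ 2, t − u ≥ -4, u − p ≥ 1, p − q ≥ 3.
Adding all 4 inequalities: the left sides telescope to 0, and the right sides sum to 2 + (-4) + 1 + 3 = 2. So 0 ≥ 2, which is false.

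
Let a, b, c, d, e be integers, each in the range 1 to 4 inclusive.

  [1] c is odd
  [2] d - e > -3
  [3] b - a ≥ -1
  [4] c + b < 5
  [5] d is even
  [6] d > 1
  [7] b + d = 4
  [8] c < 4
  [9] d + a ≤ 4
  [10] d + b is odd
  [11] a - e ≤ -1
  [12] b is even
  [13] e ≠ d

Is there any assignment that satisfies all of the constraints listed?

Unsatisfiable

Constraint 5 makes d even and constraint 12 makes b even, so d + b must be even. Constraint 10 says d + b is odd — contradiction.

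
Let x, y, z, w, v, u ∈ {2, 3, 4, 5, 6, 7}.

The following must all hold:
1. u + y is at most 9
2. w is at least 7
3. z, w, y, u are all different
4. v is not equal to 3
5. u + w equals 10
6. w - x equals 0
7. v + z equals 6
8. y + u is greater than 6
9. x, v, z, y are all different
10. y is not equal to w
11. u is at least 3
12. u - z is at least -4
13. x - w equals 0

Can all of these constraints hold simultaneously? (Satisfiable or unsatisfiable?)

Satisfiable

Setting (x, y, z, w, v, u) = (7, 6, 4, 7, 2, 3) satisfies everything: constraint 1: u + y = 9; constraint 5: u + w = 10; constraint 6: w - x = 0, and the others follow.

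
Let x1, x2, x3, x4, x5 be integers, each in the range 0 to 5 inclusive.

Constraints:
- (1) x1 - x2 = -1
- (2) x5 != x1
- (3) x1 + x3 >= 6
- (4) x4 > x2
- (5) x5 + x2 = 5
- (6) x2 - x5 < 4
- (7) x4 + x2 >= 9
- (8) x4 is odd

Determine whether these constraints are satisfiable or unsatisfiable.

One satisfying assignment is x1 = 3, x2 = 4, x3 = 3, x4 = 5, x5 = 1.
For the less obvious constraints — constraint 1: x1 - x2 = -1; constraint 3: x1 + x3 = 6; constraint 5: x5 + x2 = 5 — and the others hold by inspection.

Satisfiable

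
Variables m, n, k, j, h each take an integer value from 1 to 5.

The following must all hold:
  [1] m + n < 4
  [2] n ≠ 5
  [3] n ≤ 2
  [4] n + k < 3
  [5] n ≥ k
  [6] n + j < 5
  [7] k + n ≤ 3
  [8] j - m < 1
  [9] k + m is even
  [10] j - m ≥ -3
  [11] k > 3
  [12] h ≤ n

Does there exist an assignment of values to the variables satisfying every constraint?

From constraint 11: k ≥ 4. From constraints 3 and 5: k ≤ n and n ≤ 2, so k ≤ 2. But 2 < 4, so no value of k works.

Unsatisfiable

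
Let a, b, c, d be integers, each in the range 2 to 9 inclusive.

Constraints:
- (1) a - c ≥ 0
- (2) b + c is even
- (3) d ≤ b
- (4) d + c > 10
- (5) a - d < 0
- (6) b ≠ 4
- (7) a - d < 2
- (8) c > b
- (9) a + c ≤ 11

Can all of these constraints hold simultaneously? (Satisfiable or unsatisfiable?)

Constraints 1, 3, 5, and 8 give d ≤ b, b < c, c ≤ a, a < d. Chaining: d ≤ b < c ≤ a < d, which forces d < d — impossible.

Unsatisfiable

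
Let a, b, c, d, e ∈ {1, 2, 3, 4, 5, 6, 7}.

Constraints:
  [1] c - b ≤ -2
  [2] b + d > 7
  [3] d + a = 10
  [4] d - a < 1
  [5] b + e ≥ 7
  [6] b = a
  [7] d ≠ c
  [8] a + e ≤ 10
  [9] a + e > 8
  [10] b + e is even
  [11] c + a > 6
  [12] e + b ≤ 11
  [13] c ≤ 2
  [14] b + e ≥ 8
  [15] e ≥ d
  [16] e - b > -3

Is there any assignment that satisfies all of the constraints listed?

Take a = 6, b = 6, c = 1, d = 4, e = 4. Then constraint 1: c - b = -5; constraint 2: b + d = 10; constraint 3: d + a = 10, and every other listed constraint is also met.

Satisfiable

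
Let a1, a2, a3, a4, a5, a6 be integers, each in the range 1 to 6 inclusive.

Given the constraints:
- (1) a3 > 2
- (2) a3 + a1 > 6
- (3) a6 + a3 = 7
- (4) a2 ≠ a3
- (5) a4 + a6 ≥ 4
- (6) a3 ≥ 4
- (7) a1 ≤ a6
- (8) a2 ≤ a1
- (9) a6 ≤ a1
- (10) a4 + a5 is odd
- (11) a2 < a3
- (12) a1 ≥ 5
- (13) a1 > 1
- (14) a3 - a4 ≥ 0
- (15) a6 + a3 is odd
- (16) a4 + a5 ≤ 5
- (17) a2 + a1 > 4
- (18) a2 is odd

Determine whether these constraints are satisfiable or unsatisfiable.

From constraints 7 and 12: a6 ≥ a1 ≥ 5. From constraint 6: a3 ≥ 4. Hence a6 + a3 ≥ 9. But constraint 3 requires a6 + a3 = 7, and 7 < 9. Contradiction.

Unsatisfiable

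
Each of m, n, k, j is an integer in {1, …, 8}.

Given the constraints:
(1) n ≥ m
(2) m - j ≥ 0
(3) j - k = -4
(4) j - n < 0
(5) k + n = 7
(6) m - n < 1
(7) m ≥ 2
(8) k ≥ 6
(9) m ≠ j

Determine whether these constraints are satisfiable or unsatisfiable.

From constraint 8: k ≥ 6. From constraints 1 and 7: n ≥ m ≥ 2. Hence k + n ≥ 8. But constraint 5 requires k + n = 7, and 7 < 8. Contradiction.

Unsatisfiable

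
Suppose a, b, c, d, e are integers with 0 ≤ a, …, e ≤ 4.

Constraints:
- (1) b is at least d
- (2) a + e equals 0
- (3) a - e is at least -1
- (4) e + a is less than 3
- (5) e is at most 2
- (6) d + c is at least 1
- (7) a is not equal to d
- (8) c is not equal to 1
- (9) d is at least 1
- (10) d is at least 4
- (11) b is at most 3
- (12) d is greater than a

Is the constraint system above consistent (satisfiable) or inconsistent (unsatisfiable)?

Unsatisfiable

From constraint 10: d ≥ 4. From constraints 1 and 11: d ≤ b and b ≤ 3, so d ≤ 3. But 3 < 4, so no value of d works.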